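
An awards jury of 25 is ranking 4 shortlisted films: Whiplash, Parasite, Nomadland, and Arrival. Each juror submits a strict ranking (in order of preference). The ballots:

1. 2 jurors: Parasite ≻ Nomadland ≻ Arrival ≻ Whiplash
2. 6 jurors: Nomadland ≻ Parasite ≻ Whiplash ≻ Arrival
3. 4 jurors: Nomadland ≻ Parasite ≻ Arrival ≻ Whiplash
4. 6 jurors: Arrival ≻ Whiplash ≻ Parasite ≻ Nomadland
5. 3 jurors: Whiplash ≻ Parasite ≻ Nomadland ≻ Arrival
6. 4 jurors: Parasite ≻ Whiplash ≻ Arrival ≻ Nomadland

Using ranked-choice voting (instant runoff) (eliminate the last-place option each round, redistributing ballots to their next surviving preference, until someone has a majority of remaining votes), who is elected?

Round 1: Whiplash 3, Parasite 6, Nomadland 10, Arrival 6. Eliminate Whiplash.
Round 2: Parasite 9, Nomadland 10, Arrival 6. Eliminate Arrival.
Round 3: Parasite 15, Nomadland 10. Parasite has a majority.

Parasite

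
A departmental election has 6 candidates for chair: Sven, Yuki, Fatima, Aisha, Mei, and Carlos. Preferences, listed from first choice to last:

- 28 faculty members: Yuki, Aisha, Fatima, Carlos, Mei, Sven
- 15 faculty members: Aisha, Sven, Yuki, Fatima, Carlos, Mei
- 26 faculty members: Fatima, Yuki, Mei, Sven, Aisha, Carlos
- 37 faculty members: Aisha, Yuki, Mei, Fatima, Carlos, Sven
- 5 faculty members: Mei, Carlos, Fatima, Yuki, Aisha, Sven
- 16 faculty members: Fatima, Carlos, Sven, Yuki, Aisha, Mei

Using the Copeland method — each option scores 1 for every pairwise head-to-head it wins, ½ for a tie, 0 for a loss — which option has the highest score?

Sven: loses to Yuki, Fatima, Aisha, Mei, and Carlos → score 0.
Yuki: beats Sven, Fatima, Aisha, Mei, and Carlos → score 5.
Fatima: beats Sven, Mei, and Carlos; loses to Yuki and Aisha → score 3.
Aisha: beats Sven, Fatima, Mei, and Carlos; loses to Yuki → score 4.
Mei: beats Sven and Carlos; loses to Yuki, Fatima, and Aisha → score 2.
Carlos: beats Sven; loses to Yuki, Fatima, Aisha, and Mei → score 1.
Yuki has the best pairwise record.

Yuki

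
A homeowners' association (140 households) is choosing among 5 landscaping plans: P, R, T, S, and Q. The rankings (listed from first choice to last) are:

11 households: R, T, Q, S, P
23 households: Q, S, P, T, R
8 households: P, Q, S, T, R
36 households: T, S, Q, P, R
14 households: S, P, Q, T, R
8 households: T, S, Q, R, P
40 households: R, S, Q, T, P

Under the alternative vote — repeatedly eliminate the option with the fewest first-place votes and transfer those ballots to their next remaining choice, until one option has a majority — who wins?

Q

Round 1: P 8, R 51, T 44, S 14, Q 23. Eliminate P.
Round 2: R 51, T 44, S 14, Q 31. Eliminate S.
Round 3: R 51, T 44, Q 45. Eliminate T.
Round 4: R 51, Q 89. Q has a majority.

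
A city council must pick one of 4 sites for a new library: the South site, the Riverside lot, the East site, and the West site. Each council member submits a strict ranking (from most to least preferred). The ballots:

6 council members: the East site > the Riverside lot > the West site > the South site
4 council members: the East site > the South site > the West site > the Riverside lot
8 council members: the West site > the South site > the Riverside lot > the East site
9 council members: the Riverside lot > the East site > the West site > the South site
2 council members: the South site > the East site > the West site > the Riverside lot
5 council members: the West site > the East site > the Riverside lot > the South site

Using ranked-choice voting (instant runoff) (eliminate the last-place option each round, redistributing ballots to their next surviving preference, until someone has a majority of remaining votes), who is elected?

the East site

Round 1: the South site 2, the Riverside lot 9, the East site 10, the West site 13. Eliminate the South site.
Round 2: the Riverside lot 9, the East site 12, the West site 13. Eliminate the Riverside lot.
Round 3: the East site 21, the West site 13. The East site has a majority.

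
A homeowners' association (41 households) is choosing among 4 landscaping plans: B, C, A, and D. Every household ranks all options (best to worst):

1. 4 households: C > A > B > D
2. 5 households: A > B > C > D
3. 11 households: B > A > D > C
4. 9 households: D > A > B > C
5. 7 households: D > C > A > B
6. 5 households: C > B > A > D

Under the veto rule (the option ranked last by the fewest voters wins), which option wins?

Last-place votes: B 7, C 20, A 0, D 14.
A is ranked last by the fewest voters, so A wins.

A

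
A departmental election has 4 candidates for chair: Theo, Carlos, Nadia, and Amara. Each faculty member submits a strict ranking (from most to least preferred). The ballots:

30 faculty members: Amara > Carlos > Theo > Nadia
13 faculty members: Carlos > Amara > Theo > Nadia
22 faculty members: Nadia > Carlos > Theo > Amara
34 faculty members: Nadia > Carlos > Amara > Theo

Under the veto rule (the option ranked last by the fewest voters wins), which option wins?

Carlos

Last-place votes: Theo 34, Carlos 0, Nadia 43, Amara 22.
Carlos is ranked last by the fewest voters, so Carlos wins.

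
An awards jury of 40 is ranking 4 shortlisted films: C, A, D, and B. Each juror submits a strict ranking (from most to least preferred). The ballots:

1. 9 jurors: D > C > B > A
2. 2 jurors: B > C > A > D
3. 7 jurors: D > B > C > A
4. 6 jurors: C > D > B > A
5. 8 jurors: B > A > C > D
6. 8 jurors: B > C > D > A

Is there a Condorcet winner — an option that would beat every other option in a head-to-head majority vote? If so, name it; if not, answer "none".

Checking pairwise contests:
B beats C 25–15.
C beats A 32–8.
C beats D 24–16.
D beats B 22–18.
Every option loses at least one head-to-head, so there is no Condorcet winner.

none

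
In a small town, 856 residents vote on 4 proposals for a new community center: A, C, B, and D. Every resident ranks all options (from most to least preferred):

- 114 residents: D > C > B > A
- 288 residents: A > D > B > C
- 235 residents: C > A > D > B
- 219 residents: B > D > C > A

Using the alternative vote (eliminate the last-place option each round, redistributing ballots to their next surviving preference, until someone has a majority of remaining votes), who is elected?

C

Round 1: A 288, C 235, B 219, D 114. Eliminate D.
Round 2: A 288, C 349, B 219. Eliminate B.
Round 3: A 288, C 568. C has a majority.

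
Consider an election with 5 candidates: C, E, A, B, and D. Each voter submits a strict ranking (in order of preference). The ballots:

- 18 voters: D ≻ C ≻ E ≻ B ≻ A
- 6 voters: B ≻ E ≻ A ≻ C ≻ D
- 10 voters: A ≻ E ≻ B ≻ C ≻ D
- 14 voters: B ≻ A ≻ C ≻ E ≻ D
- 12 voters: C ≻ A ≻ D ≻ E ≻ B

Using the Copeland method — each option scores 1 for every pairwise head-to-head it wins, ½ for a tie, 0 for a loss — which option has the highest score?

C

C: beats E and D; ties A and B → score 3.
E: beats B; ties D; loses to C and A → score 1.5.
A: beats E and D; ties C; loses to B → score 2.5.
B: beats A; ties C and D; loses to E → score 2.
D: ties E and B; loses to C and A → score 1.
C has the best pairwise record.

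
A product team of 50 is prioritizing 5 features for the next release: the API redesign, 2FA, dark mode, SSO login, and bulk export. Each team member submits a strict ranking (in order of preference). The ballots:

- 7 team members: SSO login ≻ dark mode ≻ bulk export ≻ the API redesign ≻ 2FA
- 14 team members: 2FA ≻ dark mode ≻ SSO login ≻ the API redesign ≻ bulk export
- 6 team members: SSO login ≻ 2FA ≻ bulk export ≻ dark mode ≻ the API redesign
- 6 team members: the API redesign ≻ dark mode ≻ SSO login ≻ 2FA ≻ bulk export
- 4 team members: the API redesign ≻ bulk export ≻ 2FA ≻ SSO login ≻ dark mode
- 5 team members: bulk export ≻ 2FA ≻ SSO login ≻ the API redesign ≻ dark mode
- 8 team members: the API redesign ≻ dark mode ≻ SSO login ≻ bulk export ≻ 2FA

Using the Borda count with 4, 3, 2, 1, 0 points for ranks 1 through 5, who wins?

SSO login

the API redesign: 7·1 + 14·1 + 6·0 + 6·4 + 4·4 + 5·1 + 8·4 = 98
2FA: 7·0 + 14·4 + 6·3 + 6·1 + 4·2 + 5·3 + 8·0 = 103
dark mode: 7·3 + 14·3 + 6·1 + 6·3 + 4·0 + 5·0 + 8·3 = 111
SSO login: 7·4 + 14·2 + 6·4 + 6·2 + 4·1 + 5·2 + 8·2 = 122
bulk export: 7·2 + 14·0 + 6·2 + 6·0 + 4·3 + 5·4 + 8·1 = 66
SSO login has the highest Borda score (122).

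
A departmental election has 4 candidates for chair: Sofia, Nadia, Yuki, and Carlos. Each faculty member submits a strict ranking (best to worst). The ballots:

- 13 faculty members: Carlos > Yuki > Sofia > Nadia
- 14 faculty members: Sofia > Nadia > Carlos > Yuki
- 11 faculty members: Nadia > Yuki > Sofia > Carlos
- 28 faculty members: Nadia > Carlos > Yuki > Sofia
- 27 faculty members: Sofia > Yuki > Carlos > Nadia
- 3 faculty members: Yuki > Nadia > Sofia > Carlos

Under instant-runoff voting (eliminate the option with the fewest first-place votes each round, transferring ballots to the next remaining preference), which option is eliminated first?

Yuki

Round 1: Sofia 41, Nadia 39, Yuki 3, Carlos 13. Eliminate Yuki.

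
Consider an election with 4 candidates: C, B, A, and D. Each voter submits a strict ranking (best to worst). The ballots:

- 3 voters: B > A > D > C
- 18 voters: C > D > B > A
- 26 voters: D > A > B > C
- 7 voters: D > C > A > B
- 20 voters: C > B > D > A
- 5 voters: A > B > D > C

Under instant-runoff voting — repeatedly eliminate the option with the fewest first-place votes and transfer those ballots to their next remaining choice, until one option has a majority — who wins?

D

Round 1: C 38, B 3, A 5, D 33. Eliminate B.
Round 2: C 38, A 8, D 33. Eliminate A.
Round 3: C 38, D 41. D has a majority.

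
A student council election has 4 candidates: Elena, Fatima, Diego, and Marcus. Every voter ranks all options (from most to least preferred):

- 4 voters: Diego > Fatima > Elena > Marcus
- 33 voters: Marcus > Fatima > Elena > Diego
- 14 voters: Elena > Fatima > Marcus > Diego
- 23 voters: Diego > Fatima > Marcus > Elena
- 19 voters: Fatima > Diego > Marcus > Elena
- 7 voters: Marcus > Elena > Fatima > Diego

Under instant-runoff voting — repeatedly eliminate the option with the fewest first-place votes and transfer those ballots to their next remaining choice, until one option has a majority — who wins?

Fatima

Round 1: Elena 14, Fatima 19, Diego 27, Marcus 40. Eliminate Elena.
Round 2: Fatima 33, Diego 27, Marcus 40. Eliminate Diego.
Round 3: Fatima 60, Marcus 40. Fatima has a majority.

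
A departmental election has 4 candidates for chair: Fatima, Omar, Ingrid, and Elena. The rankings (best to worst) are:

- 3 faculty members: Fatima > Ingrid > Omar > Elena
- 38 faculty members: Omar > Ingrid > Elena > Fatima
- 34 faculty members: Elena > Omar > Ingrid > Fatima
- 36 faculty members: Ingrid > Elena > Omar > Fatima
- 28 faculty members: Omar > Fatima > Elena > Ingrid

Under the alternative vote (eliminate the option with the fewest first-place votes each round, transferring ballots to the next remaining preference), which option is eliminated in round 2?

Round 1: Fatima 3, Omar 66, Ingrid 36, Elena 34. Eliminate Fatima.
Round 2: Omar 66, Ingrid 39, Elena 34. Eliminate Elena.

Elena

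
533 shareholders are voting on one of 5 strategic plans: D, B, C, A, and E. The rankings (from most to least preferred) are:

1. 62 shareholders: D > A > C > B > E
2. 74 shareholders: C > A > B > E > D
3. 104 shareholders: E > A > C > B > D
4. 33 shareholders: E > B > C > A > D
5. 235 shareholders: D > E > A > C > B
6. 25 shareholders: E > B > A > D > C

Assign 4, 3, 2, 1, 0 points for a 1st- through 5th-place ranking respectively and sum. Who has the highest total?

E

D: 62·4 + 74·0 + 104·0 + 33·0 + 235·4 + 25·1 = 1213
B: 62·1 + 74·2 + 104·1 + 33·3 + 235·0 + 25·3 = 488
C: 62·2 + 74·4 + 104·2 + 33·2 + 235·1 + 25·0 = 929
A: 62·3 + 74·3 + 104·3 + 33·1 + 235·2 + 25·2 = 1273
E: 62·0 + 74·1 + 104·4 + 33·4 + 235·3 + 25·4 = 1427
E has the highest Borda score (1427).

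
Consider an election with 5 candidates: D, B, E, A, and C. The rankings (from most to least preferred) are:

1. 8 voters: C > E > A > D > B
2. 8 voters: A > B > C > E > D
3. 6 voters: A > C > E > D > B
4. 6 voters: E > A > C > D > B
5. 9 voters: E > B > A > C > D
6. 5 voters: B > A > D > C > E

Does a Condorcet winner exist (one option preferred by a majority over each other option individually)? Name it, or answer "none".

Checking pairwise contests:
B beats D 22–20.
E beats B 29–13.
C beats E 27–15.
E beats A 23–19.
B beats C 22–20.
Every option loses at least one head-to-head, so there is no Condorcet winner.

none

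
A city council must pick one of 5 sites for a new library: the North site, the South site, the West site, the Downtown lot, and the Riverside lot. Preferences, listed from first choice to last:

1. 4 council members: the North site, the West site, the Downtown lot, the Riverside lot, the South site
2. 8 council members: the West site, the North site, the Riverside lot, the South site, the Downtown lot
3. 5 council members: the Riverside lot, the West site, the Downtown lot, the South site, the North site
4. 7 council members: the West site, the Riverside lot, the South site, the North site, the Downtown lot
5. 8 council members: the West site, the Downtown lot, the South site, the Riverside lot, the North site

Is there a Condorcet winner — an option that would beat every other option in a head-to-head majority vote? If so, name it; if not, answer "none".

the West site

the West site vs the North site: 28–4 for the West site.
the West site vs the South site: 32–0 for the West site.
the West site vs the Downtown lot: 32–0 for the West site.
the West site vs the Riverside lot: 27–5 for the West site.
the West site beats every other option head-to-head.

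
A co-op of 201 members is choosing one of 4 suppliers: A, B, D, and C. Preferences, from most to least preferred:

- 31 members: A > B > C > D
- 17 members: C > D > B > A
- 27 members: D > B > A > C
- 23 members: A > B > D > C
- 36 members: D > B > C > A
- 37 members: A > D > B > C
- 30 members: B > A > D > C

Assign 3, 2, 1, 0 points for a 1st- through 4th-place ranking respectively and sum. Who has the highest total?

B

A: 31·3 + 17·0 + 27·1 + 23·3 + 36·0 + 37·3 + 30·2 = 360
B: 31·2 + 17·1 + 27·2 + 23·2 + 36·2 + 37·1 + 30·3 = 378
D: 31·0 + 17·2 + 27·3 + 23·1 + 36·3 + 37·2 + 30·1 = 350
C: 31·1 + 17·3 + 27·0 + 23·0 + 36·1 + 37·0 + 30·0 = 118
B has the highest Borda score (378).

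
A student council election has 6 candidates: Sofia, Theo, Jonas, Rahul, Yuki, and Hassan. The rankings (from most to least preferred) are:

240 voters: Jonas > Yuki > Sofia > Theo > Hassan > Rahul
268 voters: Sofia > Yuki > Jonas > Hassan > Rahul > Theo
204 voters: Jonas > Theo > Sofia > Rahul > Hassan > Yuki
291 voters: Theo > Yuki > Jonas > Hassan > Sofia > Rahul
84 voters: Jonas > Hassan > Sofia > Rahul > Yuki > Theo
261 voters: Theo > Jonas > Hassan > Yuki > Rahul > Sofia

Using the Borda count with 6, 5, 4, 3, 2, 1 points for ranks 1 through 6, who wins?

Sofia: 240·4 + 268·6 + 204·4 + 291·2 + 84·4 + 261·1 = 4563
Theo: 240·3 + 268·1 + 204·5 + 291·6 + 84·1 + 261·6 = 5404
Jonas: 240·6 + 268·4 + 204·6 + 291·4 + 84·6 + 261·5 = 6709
Rahul: 240·1 + 268·2 + 204·3 + 291·1 + 84·3 + 261·2 = 2453
Yuki: 240·5 + 268·5 + 204·1 + 291·5 + 84·2 + 261·3 = 5150
Hassan: 240·2 + 268·3 + 204·2 + 291·3 + 84·5 + 261·4 = 4029
Jonas has the highest Borda score (6709).

Jonas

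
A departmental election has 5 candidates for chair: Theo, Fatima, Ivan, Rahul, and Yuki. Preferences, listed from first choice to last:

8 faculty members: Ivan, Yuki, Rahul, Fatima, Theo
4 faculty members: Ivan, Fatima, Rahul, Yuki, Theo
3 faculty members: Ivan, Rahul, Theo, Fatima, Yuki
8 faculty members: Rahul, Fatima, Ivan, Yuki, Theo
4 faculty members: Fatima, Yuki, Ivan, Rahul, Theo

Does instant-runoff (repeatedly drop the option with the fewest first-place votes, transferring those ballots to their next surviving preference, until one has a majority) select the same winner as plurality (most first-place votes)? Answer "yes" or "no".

yes

Instant-runoff — R1 Theo 0, Fatima 4, Ivan 15, Rahul 8, Yuki 0 (Ivan winner). Winner: Ivan.
Plurality — first-place votes: Theo 0, Fatima 4, Ivan 15, Rahul 8, Yuki 0. Winner: Ivan.
The two methods agree.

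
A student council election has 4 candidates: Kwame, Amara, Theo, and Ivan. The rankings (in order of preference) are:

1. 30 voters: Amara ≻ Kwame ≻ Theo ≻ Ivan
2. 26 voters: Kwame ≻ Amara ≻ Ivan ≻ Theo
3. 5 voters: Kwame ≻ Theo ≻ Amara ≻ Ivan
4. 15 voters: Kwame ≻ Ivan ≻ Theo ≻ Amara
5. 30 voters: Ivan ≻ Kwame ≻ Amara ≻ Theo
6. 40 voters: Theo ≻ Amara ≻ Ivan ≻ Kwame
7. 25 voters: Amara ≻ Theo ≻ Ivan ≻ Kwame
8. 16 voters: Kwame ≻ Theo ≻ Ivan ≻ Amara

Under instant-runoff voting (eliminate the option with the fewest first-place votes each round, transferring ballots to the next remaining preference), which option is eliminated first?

Round 1: Kwame 62, Amara 55, Theo 40, Ivan 30. Eliminate Ivan.

Ivan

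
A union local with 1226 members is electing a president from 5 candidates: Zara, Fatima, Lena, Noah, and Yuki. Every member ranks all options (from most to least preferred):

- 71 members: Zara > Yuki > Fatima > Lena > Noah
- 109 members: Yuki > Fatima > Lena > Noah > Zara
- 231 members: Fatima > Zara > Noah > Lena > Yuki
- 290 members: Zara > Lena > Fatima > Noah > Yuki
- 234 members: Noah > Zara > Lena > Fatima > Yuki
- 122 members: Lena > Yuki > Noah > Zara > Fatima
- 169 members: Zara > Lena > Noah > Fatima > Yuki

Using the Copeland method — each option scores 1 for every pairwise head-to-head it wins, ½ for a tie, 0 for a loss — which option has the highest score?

Zara

Zara: beats Fatima, Lena, Noah, and Yuki → score 4.
Fatima: beats Noah and Yuki; loses to Zara and Lena → score 2.
Lena: beats Fatima, Noah, and Yuki; loses to Zara → score 3.
Noah: beats Yuki; loses to Zara, Fatima, and Lena → score 1.
Yuki: loses to Zara, Fatima, Lena, and Noah → score 0.
Zara has the best pairwise record.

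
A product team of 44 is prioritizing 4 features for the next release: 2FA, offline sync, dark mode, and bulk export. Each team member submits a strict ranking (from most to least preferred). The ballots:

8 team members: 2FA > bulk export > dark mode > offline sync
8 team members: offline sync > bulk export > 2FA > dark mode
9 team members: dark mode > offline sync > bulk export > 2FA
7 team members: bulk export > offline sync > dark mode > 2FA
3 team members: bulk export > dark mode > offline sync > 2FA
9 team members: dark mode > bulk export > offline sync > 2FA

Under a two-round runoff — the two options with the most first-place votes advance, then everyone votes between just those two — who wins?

bulk export

Round 1 first-place votes: 2FA 8, offline sync 8, dark mode 18, bulk export 10.
dark mode and bulk export advance.
Runoff: dark mode is preferred to bulk export by 18 voters; bulk export by 26.
bulk export wins the runoff.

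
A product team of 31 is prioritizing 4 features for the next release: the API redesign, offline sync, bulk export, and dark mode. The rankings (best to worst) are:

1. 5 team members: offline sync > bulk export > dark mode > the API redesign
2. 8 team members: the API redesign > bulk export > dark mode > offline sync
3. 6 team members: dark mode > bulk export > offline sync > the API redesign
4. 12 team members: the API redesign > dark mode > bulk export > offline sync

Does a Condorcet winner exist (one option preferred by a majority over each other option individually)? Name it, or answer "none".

the API redesign vs offline sync: 20–11 for the API redesign.
the API redesign vs bulk export: 20–11 for the API redesign.
the API redesign vs dark mode: 20–11 for the API redesign.
the API redesign beats every other option head-to-head.

the API redesign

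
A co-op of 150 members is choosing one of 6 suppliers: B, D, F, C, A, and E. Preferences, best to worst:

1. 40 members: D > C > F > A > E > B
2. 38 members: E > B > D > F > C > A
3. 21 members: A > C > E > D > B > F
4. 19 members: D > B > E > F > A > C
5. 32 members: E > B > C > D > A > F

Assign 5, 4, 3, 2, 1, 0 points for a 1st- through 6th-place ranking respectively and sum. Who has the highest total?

B: 40·0 + 38·4 + 21·1 + 19·4 + 32·4 = 377
D: 40·5 + 38·3 + 21·2 + 19·5 + 32·2 = 515
F: 40·3 + 38·2 + 21·0 + 19·2 + 32·0 = 234
C: 40·4 + 38·1 + 21·4 + 19·0 + 32·3 = 378
A: 40·2 + 38·0 + 21·5 + 19·1 + 32·1 = 236
E: 40·1 + 38·5 + 21·3 + 19·3 + 32·5 = 510
D has the highest Borda score (515).

D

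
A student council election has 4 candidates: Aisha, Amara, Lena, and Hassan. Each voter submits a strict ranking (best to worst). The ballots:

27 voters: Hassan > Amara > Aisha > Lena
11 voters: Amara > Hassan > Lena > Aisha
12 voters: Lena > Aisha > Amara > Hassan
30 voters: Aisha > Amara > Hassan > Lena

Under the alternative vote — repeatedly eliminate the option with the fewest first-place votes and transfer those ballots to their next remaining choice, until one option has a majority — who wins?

Aisha

Round 1: Aisha 30, Amara 11, Lena 12, Hassan 27. Eliminate Amara.
Round 2: Aisha 30, Lena 12, Hassan 38. Eliminate Lena.
Round 3: Aisha 42, Hassan 38. Aisha has a majority.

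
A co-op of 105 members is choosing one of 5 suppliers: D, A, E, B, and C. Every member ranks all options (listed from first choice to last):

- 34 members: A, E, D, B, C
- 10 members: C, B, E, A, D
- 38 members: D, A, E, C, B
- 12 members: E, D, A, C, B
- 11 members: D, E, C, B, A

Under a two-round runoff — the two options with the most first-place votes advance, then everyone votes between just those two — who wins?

D

Round 1 first-place votes: D 49, A 34, E 12, B 0, C 10.
D and A advance.
Runoff: D is preferred to A by 61 voters; A by 44.
D wins the runoff.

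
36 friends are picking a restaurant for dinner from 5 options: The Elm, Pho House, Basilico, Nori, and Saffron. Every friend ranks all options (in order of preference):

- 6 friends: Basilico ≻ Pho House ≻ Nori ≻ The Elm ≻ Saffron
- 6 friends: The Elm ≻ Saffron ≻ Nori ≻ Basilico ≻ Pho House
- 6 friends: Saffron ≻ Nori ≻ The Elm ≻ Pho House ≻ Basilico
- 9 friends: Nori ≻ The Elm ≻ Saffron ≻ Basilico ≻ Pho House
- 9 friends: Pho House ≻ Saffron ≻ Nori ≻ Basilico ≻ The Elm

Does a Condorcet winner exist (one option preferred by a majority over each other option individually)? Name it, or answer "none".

Checking pairwise contests:
Nori beats The Elm 30–6.
The Elm beats Pho House 21–15.
The Elm beats Basilico 21–15.
Saffron beats Nori 21–15.
The Elm beats Saffron 21–15.
Every option loses at least one head-to-head, so there is no Condorcet winner.

none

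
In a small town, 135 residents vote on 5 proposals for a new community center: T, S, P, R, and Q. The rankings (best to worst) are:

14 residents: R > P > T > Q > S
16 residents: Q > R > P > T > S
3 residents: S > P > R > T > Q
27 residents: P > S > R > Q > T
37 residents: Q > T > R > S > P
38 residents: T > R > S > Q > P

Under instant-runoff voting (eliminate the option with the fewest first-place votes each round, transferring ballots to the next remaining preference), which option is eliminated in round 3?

Round 1: T 38, S 3, P 27, R 14, Q 53. Eliminate S.
Round 2: T 38, P 30, R 14, Q 53. Eliminate R.
Round 3: T 38, P 44, Q 53. Eliminate T.

T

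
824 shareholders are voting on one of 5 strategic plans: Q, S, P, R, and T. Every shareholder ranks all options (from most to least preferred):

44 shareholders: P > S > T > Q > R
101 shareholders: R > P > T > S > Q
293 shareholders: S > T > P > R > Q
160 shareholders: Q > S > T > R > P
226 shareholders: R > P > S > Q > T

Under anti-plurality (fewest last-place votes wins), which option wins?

Last-place votes: Q 394, S 0, P 160, R 44, T 226.
S is ranked last by the fewest voters, so S wins.

S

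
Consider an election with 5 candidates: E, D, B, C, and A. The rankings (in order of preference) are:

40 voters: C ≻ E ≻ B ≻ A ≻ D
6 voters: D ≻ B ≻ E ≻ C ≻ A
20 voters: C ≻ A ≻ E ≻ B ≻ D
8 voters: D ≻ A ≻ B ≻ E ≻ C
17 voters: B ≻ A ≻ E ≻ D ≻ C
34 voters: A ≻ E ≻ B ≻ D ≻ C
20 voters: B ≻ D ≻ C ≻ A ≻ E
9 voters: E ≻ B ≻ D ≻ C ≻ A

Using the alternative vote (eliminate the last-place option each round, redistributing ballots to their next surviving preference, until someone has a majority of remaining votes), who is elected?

B

Round 1: E 9, D 14, B 37, C 60, A 34. Eliminate E.
Round 2: D 14, B 46, C 60, A 34. Eliminate D.
Round 3: B 52, C 60, A 42. Eliminate A.
Round 4: B 94, C 60. B has a majority.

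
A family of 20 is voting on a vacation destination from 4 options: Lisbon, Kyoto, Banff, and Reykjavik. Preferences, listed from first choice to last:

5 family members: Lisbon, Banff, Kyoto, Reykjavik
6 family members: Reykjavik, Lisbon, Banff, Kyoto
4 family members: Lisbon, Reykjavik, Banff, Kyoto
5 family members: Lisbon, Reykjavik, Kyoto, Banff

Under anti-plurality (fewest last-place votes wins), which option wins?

Last-place votes: Lisbon 0, Kyoto 10, Banff 5, Reykjavik 5.
Lisbon is ranked last by the fewest voters, so Lisbon wins.

Lisbon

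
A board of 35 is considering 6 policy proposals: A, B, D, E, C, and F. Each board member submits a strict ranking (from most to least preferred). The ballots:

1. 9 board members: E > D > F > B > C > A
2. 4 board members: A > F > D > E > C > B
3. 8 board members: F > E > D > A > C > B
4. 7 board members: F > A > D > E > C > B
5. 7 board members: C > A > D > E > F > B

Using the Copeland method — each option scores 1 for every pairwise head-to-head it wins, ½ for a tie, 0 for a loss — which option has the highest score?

F

A: beats B, D, E, and C; loses to F → score 4.
B: loses to A, D, E, C, and F → score 0.
D: beats B, E, and C; loses to A and F → score 3.
E: beats B and C; loses to A, D, and F → score 2.
C: beats B; loses to A, D, E, and F → score 1.
F: beats A, B, D, E, and C → score 5.
F has the best pairwise record.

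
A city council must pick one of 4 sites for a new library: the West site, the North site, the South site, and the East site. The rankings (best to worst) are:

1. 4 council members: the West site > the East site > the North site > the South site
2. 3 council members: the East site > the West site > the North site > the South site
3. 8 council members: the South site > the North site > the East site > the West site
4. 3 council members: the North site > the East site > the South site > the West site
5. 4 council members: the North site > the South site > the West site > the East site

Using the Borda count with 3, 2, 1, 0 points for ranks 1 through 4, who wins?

the West site: 4·3 + 3·2 + 8·0 + 3·0 + 4·1 = 22
the North site: 4·1 + 3·1 + 8·2 + 3·3 + 4·3 = 44
the South site: 4·0 + 3·0 + 8·3 + 3·1 + 4·2 = 35
the East site: 4·2 + 3·3 + 8·1 + 3·2 + 4·0 = 31
the North site has the highest Borda score (44).

the North site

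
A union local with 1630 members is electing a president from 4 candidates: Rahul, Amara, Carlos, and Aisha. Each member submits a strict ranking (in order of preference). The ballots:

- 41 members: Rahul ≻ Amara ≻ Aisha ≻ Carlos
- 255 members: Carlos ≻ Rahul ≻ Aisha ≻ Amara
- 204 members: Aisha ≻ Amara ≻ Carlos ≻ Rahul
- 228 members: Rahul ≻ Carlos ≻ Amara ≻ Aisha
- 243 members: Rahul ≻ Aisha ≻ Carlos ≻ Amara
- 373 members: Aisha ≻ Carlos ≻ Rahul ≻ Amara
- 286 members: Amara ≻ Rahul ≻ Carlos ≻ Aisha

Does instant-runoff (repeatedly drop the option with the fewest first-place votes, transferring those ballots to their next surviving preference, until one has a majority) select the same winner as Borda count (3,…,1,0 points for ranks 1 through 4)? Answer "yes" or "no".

yes

Instant-runoff — R1 Rahul 512, Amara 286, Carlos 255, Aisha 577 (Carlos out); R2 Rahul 767, Amara 286, Aisha 577 (Amara out); R3 Rahul 1053, Aisha 577 (Rahul winner). Winner: Rahul.
Borda — scores: Rahul 2991, Amara 1576, Carlos 2700, Aisha 2513. Winner: Rahul.
The two methods agree.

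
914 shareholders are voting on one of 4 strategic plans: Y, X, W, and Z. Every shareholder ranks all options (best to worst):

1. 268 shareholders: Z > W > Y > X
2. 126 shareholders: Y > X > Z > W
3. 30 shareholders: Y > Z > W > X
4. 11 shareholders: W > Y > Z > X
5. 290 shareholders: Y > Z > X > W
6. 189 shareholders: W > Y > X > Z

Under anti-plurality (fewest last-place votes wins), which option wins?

Y

Last-place votes: Y 0, X 309, W 416, Z 189.
Y is ranked last by the fewest voters, so Y wins.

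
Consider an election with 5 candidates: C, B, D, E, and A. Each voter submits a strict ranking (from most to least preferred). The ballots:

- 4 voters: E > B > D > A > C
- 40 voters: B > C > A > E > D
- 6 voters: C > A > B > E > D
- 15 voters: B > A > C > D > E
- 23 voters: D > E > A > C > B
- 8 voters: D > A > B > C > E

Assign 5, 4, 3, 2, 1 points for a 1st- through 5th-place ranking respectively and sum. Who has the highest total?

C: 4·1 + 40·4 + 6·5 + 15·3 + 23·2 + 8·2 = 301
B: 4·4 + 40·5 + 6·3 + 15·5 + 23·1 + 8·3 = 356
D: 4·3 + 40·1 + 6·1 + 15·2 + 23·5 + 8·5 = 243
E: 4·5 + 40·2 + 6·2 + 15·1 + 23·4 + 8·1 = 227
A: 4·2 + 40·3 + 6·4 + 15·4 + 23·3 + 8·4 = 313
B has the highest Borda score (356).

B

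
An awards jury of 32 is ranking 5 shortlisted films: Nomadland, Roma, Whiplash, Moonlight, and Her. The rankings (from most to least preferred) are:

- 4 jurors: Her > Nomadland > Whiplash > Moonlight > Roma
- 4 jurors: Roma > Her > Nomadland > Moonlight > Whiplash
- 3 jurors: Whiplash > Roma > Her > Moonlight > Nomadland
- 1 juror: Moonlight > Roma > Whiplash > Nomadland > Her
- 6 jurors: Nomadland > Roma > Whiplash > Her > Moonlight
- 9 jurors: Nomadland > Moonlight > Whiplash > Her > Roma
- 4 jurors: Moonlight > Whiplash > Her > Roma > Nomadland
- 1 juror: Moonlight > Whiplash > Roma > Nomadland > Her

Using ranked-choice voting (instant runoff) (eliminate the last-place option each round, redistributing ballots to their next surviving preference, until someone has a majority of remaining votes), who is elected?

Nomadland

Round 1: Nomadland 15, Roma 4, Whiplash 3, Moonlight 6, Her 4. Eliminate Whiplash.
Round 2: Nomadland 15, Roma 7, Moonlight 6, Her 4. Eliminate Her.
Round 3: Nomadland 19, Roma 7, Moonlight 6. Nomadland has a majority.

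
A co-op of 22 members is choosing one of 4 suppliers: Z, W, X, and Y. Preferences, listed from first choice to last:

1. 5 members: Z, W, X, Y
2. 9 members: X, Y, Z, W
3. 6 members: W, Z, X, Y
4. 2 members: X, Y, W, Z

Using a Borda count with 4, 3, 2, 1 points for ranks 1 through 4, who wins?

Z: 5·4 + 9·2 + 6·3 + 2·1 = 58
W: 5·3 + 9·1 + 6·4 + 2·2 = 52
X: 5·2 + 9·4 + 6·2 + 2·4 = 66
Y: 5·1 + 9·3 + 6·1 + 2·3 = 44
X has the highest Borda score (66).

X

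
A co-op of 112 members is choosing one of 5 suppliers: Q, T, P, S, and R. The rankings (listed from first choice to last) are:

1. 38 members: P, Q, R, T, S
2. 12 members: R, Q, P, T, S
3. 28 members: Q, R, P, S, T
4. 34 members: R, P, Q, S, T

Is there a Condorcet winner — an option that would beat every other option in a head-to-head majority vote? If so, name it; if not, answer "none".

none

Checking pairwise contests:
P beats Q 72–40.
Q beats T 112–0.
R beats P 74–38.
Q beats S 112–0.
Q beats R 66–46.
Every option loses at least one head-to-head, so there is no Condorcet winner.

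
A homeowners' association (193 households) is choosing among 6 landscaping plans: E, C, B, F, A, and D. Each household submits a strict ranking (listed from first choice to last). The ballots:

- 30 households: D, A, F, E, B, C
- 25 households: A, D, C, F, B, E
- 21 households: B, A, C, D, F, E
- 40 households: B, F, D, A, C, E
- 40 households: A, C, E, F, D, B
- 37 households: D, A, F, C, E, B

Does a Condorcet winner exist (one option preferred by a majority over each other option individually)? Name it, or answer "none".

D vs E: 153–40 for D.
D vs C: 132–61 for D.
D vs B: 132–61 for D.
D vs F: 113–80 for D.
D vs A: 107–86 for D.
D beats every other option head-to-head.

D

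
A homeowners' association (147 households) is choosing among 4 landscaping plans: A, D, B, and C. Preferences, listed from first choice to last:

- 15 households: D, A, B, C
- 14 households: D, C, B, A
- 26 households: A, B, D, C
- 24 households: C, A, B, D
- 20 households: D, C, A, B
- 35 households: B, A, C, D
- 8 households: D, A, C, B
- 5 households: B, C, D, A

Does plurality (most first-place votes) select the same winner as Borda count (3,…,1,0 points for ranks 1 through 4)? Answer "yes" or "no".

Plurality — first-place votes: A 26, D 57, B 40, C 24. Winner: D.
Borda — scores: A 262, D 202, B 225, C 193. Winner: A.
The two methods disagree.

no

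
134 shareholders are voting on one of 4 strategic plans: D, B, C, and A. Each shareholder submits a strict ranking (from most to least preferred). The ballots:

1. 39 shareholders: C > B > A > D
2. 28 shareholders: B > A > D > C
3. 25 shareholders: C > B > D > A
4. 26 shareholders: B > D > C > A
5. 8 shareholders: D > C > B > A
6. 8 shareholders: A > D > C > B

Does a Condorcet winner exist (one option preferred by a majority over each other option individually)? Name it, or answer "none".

Checking pairwise contests:
B beats D 118–16.
C beats B 80–54.
D beats C 70–64.
B beats A 126–8.
Every option loses at least one head-to-head, so there is no Condorcet winner.

none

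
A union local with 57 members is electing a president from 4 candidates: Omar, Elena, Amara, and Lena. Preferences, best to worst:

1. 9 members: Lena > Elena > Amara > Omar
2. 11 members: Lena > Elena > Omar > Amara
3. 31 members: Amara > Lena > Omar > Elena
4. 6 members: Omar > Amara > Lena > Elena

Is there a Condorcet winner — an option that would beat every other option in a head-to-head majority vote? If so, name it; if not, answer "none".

Amara

Amara vs Omar: 40–17 for Amara.
Amara vs Elena: 37–20 for Amara.
Amara vs Lena: 37–20 for Amara.
Amara beats every other option head-to-head.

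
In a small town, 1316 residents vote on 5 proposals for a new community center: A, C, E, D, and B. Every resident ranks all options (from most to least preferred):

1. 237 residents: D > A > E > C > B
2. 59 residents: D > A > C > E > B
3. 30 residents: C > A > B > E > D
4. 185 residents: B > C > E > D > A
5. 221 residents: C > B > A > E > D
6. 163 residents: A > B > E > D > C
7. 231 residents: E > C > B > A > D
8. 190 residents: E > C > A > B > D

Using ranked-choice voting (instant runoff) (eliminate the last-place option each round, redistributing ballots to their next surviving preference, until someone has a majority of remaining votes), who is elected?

Round 1: A 163, C 251, E 421, D 296, B 185. Eliminate A.
Round 2: C 251, E 421, D 296, B 348. Eliminate C.
Round 3: E 421, D 296, B 599. Eliminate D.
Round 4: E 717, B 599. E has a majority.

E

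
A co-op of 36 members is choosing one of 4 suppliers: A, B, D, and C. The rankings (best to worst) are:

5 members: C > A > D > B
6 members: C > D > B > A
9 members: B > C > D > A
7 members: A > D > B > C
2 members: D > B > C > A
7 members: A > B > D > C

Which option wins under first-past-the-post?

A

First-place votes: A 14, B 9, D 2, C 11.
A has the most first-place votes.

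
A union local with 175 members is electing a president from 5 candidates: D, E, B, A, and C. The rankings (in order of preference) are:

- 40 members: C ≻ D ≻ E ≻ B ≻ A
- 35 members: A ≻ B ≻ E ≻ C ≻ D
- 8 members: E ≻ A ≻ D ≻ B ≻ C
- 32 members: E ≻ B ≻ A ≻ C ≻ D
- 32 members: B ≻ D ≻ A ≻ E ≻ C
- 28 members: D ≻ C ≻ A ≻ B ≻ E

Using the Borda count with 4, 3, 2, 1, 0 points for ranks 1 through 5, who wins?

D: 40·3 + 35·0 + 8·2 + 32·0 + 32·3 + 28·4 = 344
E: 40·2 + 35·2 + 8·4 + 32·4 + 32·1 + 28·0 = 342
B: 40·1 + 35·3 + 8·1 + 32·3 + 32·4 + 28·1 = 405
A: 40·0 + 35·4 + 8·3 + 32·2 + 32·2 + 28·2 = 348
C: 40·4 + 35·1 + 8·0 + 32·1 + 32·0 + 28·3 = 311
B has the highest Borda score (405).

B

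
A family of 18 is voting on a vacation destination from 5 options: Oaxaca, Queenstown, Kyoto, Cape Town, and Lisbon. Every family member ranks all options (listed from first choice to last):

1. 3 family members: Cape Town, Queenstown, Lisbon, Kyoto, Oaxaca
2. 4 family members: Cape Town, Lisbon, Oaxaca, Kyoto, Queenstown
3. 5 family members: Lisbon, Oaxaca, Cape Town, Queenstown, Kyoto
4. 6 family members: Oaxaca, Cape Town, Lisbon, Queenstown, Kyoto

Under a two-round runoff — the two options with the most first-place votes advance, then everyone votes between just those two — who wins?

Round 1 first-place votes: Oaxaca 6, Queenstown 0, Kyoto 0, Cape Town 7, Lisbon 5.
Cape Town and Oaxaca advance.
Runoff: Cape Town is preferred to Oaxaca by 7 voters; Oaxaca by 11.
Oaxaca wins the runoff.

Oaxaca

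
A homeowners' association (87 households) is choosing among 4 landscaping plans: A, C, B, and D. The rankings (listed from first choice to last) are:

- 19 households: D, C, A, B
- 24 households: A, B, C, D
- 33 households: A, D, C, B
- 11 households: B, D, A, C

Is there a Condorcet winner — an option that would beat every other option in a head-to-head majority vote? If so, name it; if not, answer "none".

A vs C: 68–19 for A.
A vs B: 76–11 for A.
A vs D: 57–30 for A.
A beats every other option head-to-head.

A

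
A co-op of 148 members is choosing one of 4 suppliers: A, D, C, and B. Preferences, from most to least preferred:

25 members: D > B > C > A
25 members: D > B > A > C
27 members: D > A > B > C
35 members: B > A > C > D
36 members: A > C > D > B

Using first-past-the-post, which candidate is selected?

D

First-place votes: A 36, D 77, C 0, B 35.
D has the most first-place votes.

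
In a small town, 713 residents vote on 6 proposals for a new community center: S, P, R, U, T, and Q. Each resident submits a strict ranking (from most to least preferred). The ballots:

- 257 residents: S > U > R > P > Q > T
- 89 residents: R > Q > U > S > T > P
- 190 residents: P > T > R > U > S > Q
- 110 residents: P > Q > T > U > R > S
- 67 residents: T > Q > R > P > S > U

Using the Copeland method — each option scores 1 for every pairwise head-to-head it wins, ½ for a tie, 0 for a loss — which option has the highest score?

S: beats Q; loses to P, R, U, and T → score 1.
P: beats S, U, T, and Q; loses to R → score 4.
R: beats S, P, and Q; loses to U and T → score 3.
U: beats S, R, and Q; loses to P and T → score 3.
T: beats S, R, and U; loses to P and Q → score 3.
Q: beats T; loses to S, P, R, and U → score 1.
P has the best pairwise record.

P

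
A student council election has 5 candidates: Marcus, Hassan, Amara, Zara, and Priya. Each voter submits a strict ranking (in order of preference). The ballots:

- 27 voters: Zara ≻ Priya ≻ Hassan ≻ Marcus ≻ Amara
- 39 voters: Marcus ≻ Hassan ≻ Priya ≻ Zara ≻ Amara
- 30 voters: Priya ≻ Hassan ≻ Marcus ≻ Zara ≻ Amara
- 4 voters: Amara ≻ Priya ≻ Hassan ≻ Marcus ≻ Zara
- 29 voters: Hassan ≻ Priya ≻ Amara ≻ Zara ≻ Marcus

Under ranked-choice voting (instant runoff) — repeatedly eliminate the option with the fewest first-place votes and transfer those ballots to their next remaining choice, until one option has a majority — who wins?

Priya

Round 1: Marcus 39, Hassan 29, Amara 4, Zara 27, Priya 30. Eliminate Amara.
Round 2: Marcus 39, Hassan 29, Zara 27, Priya 34. Eliminate Zara.
Round 3: Marcus 39, Hassan 29, Priya 61. Eliminate Hassan.
Round 4: Marcus 39, Priya 90. Priya has a majority.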